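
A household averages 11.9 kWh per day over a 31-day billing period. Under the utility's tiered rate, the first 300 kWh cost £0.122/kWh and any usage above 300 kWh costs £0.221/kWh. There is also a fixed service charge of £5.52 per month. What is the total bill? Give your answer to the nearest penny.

£57.35

Usage = 11.9 kWh/day × 31 days = 368.9 kWh
First 300 kWh × £0.122 = £36.60
Remaining 68.9 kWh × £0.221 = £15.23
Energy charge = £51.83; + service £5.52 = £57.35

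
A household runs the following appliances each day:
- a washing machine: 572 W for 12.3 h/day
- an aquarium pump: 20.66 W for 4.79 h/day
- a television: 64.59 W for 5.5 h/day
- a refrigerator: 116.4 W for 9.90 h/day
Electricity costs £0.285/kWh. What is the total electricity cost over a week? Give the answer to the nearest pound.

washing machine: 572 W × 12.3 h × 7 d = 49,249 Wh = 49.25 kWh
aquarium pump: 20.66 W × 4.79 h × 7 d = 693 Wh = 0.6927 kWh
television: 64.59 W × 5.5 h × 7 d = 2,487 Wh = 2.487 kWh
refrigerator: 116.4 W × 9.90 h × 7 d = 8,067 Wh = 8.067 kWh
Total energy = 49.25 + 0.6927 + 2.487 + 8.067 = 60.5 kWh
Cost = 60.5 kWh × £0.285 = £17.24 ≈ £17

£17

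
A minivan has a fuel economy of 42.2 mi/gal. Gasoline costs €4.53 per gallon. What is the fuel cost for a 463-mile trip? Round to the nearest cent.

€49.70

Fuel = 463 mi / 42.2 mpg = 10.97 gal
Cost = 10.97 gal × €4.53/gal = €49.70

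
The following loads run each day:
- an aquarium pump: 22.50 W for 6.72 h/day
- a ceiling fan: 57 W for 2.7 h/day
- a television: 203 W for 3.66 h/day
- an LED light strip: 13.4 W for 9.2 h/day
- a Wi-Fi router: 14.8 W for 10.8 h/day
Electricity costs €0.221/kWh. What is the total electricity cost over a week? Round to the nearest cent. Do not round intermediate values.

€2.06

aquarium pump: 22.50 W × 6.72 h × 7 d = 1,058 Wh = 1.058 kWh
ceiling fan: 57 W × 2.7 h × 7 d = 1,077 Wh = 1.077 kWh
television: 203 W × 3.66 h × 7 d = 5,201 Wh = 5.201 kWh
LED light strip: 13.4 W × 9.2 h × 7 d = 863 Wh = 0.863 kWh
Wi-Fi router: 14.8 W × 10.8 h × 7 d = 1,119 Wh = 1.119 kWh
Total energy = 1.058 + 1.077 + 5.201 + 0.863 + 1.119 = 9.318 kWh
Cost = 9.318 kWh × €0.221 = €2.06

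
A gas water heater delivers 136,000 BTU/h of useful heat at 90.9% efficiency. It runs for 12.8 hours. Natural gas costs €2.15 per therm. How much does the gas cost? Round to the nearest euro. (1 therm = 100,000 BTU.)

Heat delivered = 136,000 BTU/h × 12.8 h = 1,740,800 BTU
Gas input = 1,740,800 / 0.909 = 1,915,072 BTU
= 1,915,072 / 100,000 = 19.15 therm
Cost = 19.15 × €2.15/therm = €41.17 ≈ €41

€41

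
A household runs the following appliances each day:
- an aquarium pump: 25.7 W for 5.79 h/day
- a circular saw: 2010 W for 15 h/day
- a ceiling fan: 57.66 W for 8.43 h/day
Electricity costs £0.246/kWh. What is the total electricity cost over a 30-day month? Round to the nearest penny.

aquarium pump: 25.7 W × 5.79 h × 30 d = 4,464 Wh = 4.464 kWh
circular saw: 2010 W × 15 h × 30 d = 904,500 Wh = 904.5 kWh
ceiling fan: 57.66 W × 8.43 h × 30 d = 14,582 Wh = 14.58 kWh
Total energy = 4.464 + 904.5 + 14.58 = 923.5 kWh
Cost = 923.5 kWh × £0.246 = £227.19

£227.19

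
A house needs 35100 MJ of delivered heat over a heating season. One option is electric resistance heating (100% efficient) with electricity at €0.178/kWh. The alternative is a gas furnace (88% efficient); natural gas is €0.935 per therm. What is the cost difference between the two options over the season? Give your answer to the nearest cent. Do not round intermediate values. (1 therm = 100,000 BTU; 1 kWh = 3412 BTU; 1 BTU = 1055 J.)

€1382.17

Heat load = 35100 MJ = 35,100,000,000 J / 1055 = 33,270,142 BTU
Gas: input = 33,270,142 / 0.88 = 37,806,980 BTU = 378.1 therm → 378.1 × €0.935 = €353.50
Electric: 33,270,142 BTU / 3412 = 9,751 kWh → × €0.178 = €1,735.66
Difference = |€353.50 − €1,735.66| = €1,382.17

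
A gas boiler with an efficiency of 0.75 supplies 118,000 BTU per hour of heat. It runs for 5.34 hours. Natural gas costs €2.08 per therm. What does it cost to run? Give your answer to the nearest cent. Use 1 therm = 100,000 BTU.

€17.48

Heat delivered = 118,000 BTU/h × 5.34 h = 630,120 BTU
Gas input = 630,120 / 0.75 = 840,160 BTU
= 840,160 / 100,000 = 8.402 therm
Cost = 8.402 × €2.08/therm = €17.48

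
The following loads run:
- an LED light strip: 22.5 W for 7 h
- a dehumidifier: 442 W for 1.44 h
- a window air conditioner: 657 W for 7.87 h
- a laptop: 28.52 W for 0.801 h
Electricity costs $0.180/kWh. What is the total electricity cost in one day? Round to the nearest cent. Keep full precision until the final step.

$1.08

LED light strip: 22.5 W × 7 h = 158 Wh = 0.1575 kWh
dehumidifier: 442 W × 1.44 h = 636 Wh = 0.6365 kWh
window air conditioner: 657 W × 7.87 h = 5,171 Wh = 5.171 kWh
laptop: 28.52 W × 0.801 h = 23 Wh = 0.02284 kWh
Total energy = 0.1575 + 0.6365 + 5.171 + 0.02284 = 5.987 kWh
Cost = 5.987 kWh × $0.180 = $1.08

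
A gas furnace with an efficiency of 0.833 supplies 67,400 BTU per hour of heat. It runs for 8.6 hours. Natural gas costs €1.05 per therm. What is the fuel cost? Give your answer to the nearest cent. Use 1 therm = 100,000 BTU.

Heat delivered = 67,400 BTU/h × 8.6 h = 579,640 BTU
Gas input = 579,640 / 0.833 = 695,846 BTU
= 695,846 / 100,000 = 6.958 therm
Cost = 6.958 × €1.05/therm = €7.31

€7.31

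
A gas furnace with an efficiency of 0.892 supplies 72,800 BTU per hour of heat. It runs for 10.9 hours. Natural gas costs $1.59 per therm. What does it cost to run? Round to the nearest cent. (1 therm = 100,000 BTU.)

Heat delivered = 72,800 BTU/h × 10.9 h = 793,520 BTU
Gas input = 793,520 / 0.892 = 889,596 BTU
= 889,596 / 100,000 = 8.896 therm
Cost = 8.896 × $1.59/therm = $14.14

$14.14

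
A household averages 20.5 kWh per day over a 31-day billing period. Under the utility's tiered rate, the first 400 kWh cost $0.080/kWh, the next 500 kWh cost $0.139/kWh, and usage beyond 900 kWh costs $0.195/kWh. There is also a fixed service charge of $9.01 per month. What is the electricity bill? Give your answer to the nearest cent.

$73.74

Usage = 20.5 kWh/day × 31 days = 635.5 kWh
First 400 kWh × $0.080 = $32.00
Next 235.5 kWh × $0.139 = $32.73
Remaining tier: 0 kWh (not reached)
Energy charge = $64.73; + service $9.01 = $73.74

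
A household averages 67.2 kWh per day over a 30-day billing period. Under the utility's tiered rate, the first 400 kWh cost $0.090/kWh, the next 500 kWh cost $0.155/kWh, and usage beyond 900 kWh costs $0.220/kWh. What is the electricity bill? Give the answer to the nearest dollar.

Usage = 67.2 kWh/day × 30 days = 2016 kWh
First 400 kWh × $0.090 = $36.00
Next 500 kWh × $0.155 = $77.50
Remaining 1116 kWh × $0.220 = $245.52
Total = $359.02 ≈ $359

$359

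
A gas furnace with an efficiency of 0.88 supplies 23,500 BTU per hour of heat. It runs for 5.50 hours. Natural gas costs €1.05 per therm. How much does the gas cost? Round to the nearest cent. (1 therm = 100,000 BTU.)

€1.54

Heat delivered = 23,500 BTU/h × 5.50 h = 129,250 BTU
Gas input = 129,250 / 0.88 = 146,875 BTU
= 146,875 / 100,000 = 1.469 therm
Cost = 1.469 × €1.05/therm = €1.54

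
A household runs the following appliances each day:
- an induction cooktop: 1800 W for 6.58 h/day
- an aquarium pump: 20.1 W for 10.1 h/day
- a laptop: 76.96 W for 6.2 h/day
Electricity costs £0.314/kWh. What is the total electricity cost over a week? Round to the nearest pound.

induction cooktop: 1800 W × 6.58 h × 7 d = 82,908 Wh = 82.91 kWh
aquarium pump: 20.1 W × 10.1 h × 7 d = 1,421 Wh = 1.421 kWh
laptop: 76.96 W × 6.2 h × 7 d = 3,340 Wh = 3.34 kWh
Total energy = 82.91 + 1.421 + 3.34 = 87.67 kWh
Cost = 87.67 kWh × £0.314 = £27.53 ≈ £28

£28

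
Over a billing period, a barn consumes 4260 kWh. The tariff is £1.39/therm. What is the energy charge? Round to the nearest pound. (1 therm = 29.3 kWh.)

4260 kWh × (0.03413 therm/kWh) = 145.4 therm
Cost = 145.4 therm × £1.39/therm = £202.10 ≈ £202

£202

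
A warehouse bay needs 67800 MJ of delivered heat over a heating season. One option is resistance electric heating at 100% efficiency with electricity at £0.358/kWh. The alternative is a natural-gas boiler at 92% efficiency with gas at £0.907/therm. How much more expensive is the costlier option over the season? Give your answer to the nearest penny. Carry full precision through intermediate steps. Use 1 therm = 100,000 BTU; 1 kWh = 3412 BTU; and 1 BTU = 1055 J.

Heat load = 67800 MJ = 67,800,000,000 J / 1055 = 64,265,403 BTU
Gas: input = 64,265,403 / 0.92 = 69,853,699 BTU = 698.5 therm → 698.5 × £0.907 = £633.57
Electric: 64,265,403 BTU / 3412 = 18,840 kWh → × £0.358 = £6,742.97
Difference = |£633.57 − £6,742.97| = £6,109.40

£6109.40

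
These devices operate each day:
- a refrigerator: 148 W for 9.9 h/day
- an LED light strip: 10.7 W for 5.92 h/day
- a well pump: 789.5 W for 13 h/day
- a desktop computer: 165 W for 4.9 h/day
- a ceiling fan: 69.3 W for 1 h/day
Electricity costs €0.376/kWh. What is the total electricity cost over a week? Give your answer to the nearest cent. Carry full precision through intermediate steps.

refrigerator: 148 W × 9.9 h × 7 d = 10,256 Wh = 10.26 kWh
LED light strip: 10.7 W × 5.92 h × 7 d = 443 Wh = 0.4434 kWh
well pump: 789.5 W × 13 h × 7 d = 71,844 Wh = 71.84 kWh
desktop computer: 165 W × 4.9 h × 7 d = 5,660 Wh = 5.66 kWh
ceiling fan: 69.3 W × 1 h × 7 d = 485 Wh = 0.4851 kWh
Total energy = 10.26 + 0.4434 + 71.84 + 5.66 + 0.4851 = 88.69 kWh
Cost = 88.69 kWh × €0.376 = €33.35

€33.35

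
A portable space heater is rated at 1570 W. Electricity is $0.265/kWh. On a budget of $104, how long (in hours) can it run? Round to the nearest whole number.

250 h

Energy budget = $104 / $0.265 per kWh = 392.5 kWh = 392,453 Wh
Runtime = 392,453 Wh / 1570 W = 250 h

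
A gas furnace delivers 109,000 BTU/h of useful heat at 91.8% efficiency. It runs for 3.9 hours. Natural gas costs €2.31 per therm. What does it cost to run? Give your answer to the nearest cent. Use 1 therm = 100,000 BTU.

€10.70

Heat delivered = 109,000 BTU/h × 3.9 h = 425,100 BTU
Gas input = 425,100 / 0.918 = 463,072 BTU
= 463,072 / 100,000 = 4.631 therm
Cost = 4.631 × €2.31/therm = €10.70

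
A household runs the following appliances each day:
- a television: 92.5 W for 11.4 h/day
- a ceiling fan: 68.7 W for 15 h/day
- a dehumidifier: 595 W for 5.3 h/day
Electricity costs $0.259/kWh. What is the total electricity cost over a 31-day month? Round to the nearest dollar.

television: 92.5 W × 11.4 h × 31 d = 32,690 Wh = 32.69 kWh
ceiling fan: 68.7 W × 15 h × 31 d = 31,946 Wh = 31.95 kWh
dehumidifier: 595 W × 5.3 h × 31 d = 97,758 Wh = 97.76 kWh
Total energy = 32.69 + 31.95 + 97.76 = 162.4 kWh
Cost = 162.4 kWh × $0.259 = $42.06 ≈ $42

$42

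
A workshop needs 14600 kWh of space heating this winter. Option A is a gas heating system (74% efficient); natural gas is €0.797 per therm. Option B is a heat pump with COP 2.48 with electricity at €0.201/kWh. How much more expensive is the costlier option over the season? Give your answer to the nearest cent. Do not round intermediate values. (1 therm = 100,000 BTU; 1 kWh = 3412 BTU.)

€646.78

Heat load = 14600 kWh × 3412 = 49,815,200 BTU
Gas: input = 49,815,200 / 0.74 = 67,317,838 BTU = 673.2 therm → 673.2 × €0.797 = €536.52
Heat pump: 49,815,200 BTU / 3412 = 14,600 kWh heat; / 2.48 = 5,887 kWh in → × €0.201 = €1,183.31
Difference = |€536.52 − €1,183.31| = €646.78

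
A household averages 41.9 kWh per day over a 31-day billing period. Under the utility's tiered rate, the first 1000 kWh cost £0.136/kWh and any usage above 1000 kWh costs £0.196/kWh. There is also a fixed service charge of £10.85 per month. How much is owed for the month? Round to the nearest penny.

Usage = 41.9 kWh/day × 31 days = 1298.9 kWh
First 1000 kWh × £0.136 = £136.00
Remaining 298.9 kWh × £0.196 = £58.58
Energy charge = £194.58; + service £10.85 = £205.43

£205.43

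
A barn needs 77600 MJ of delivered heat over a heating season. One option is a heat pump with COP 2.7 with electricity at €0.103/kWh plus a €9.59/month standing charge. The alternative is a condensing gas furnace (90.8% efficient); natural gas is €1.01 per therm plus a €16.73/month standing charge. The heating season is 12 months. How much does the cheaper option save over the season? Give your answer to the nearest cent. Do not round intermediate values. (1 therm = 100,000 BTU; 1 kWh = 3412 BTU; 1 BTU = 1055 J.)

Heat load = 77600 MJ = 77,600,000,000 J / 1055 = 73,554,502 BTU
Gas: input = 73,554,502 / 0.908 = 81,007,161 BTU = 810.1 therm → 810.1 × €1.01 = €818.17; + 12 × €16.73 standing = €1,018.93
Heat pump: 73,554,502 BTU / 3412 = 21,560 kWh heat; / 2.7 = 7,984 kWh in → × €0.103 = €822.38; + 12 × €9.59 standing = €937.46
Difference = |€1,018.93 − €937.46| = €81.47

€81.47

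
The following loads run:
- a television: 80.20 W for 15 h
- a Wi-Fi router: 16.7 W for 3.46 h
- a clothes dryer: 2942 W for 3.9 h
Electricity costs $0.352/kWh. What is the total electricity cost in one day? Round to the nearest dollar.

$4

television: 80.20 W × 15 h = 1,203 Wh = 1.203 kWh
Wi-Fi router: 16.7 W × 3.46 h = 58 Wh = 0.05778 kWh
clothes dryer: 2942 W × 3.9 h = 11,474 Wh = 11.47 kWh
Total energy = 1.203 + 0.05778 + 11.47 = 12.73 kWh
Cost = 12.73 kWh × $0.352 = $4.48 ≈ $4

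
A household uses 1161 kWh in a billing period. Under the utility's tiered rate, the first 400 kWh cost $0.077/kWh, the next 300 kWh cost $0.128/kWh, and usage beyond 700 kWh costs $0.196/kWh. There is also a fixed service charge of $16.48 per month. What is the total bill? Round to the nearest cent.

First 400 kWh × $0.077 = $30.80
Next 300 kWh × $0.128 = $38.40
Remaining 461 kWh × $0.196 = $90.36
Energy charge = $159.56; + service $16.48 = $176.04

$176.04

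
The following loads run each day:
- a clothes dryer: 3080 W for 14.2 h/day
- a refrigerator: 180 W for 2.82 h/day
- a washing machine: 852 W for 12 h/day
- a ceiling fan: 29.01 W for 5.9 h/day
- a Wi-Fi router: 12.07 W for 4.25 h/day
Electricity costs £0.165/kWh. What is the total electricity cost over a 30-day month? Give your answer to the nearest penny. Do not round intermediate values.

clothes dryer: 3080 W × 14.2 h × 30 d = 1,312,080 Wh = 1,312 kWh
refrigerator: 180 W × 2.82 h × 30 d = 15,228 Wh = 15.23 kWh
washing machine: 852 W × 12 h × 30 d = 306,720 Wh = 306.7 kWh
ceiling fan: 29.01 W × 5.9 h × 30 d = 5,135 Wh = 5.135 kWh
Wi-Fi router: 12.07 W × 4.25 h × 30 d = 1,539 Wh = 1.539 kWh
Total energy = 1,312 + 15.23 + 306.7 + 5.135 + 1.539 = 1,641 kWh
Cost = 1,641 kWh × £0.165 = £270.72

£270.72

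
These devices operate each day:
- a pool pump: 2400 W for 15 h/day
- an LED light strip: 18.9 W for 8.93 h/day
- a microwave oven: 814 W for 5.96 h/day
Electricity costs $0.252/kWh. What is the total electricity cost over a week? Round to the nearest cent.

$72.36

pool pump: 2400 W × 15 h × 7 d = 252,000 Wh = 252 kWh
LED light strip: 18.9 W × 8.93 h × 7 d = 1,181 Wh = 1.181 kWh
microwave oven: 814 W × 5.96 h × 7 d = 33,960 Wh = 33.96 kWh
Total energy = 252 + 1.181 + 33.96 = 287.1 kWh
Cost = 287.1 kWh × $0.252 = $72.36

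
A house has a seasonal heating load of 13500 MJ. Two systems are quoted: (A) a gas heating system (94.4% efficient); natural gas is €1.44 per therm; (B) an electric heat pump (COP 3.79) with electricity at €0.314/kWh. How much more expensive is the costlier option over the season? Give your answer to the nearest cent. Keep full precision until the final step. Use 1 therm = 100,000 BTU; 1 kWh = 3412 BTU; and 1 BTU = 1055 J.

Heat load = 13500 MJ = 13,500,000,000 J / 1055 = 12,796,209 BTU
Gas: input = 12,796,209 / 0.944 = 13,555,306 BTU = 135.6 therm → 135.6 × €1.44 = €195.20
Heat pump: 12,796,209 BTU / 3412 = 3,750 kWh heat; / 3.79 = 989.5 kWh in → × €0.314 = €310.72
Difference = |€195.20 − €310.72| = €115.52

€115.52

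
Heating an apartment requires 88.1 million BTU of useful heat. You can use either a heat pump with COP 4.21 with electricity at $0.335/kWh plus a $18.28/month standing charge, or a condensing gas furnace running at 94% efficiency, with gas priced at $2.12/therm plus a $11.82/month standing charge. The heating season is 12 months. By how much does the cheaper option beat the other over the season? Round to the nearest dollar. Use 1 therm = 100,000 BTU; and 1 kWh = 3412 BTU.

Heat load = 88.1 × 10⁶ BTU = 88,100,000 BTU
Gas: input = 88,100,000 / 0.940 = 93,723,404 BTU = 937.2 therm → 937.2 × $2.12 = $1,986.94; + 12 × $11.82 standing = $2,128.78
Heat pump: 88,100,000 BTU / 3412 = 25,820 kWh heat; / 4.21 = 6,133 kWh in → × $0.335 = $2,054.61; + 12 × $18.28 standing = $2,273.97
Difference = |$2,128.78 − $2,273.97| = $145.19 ≈ $145

$145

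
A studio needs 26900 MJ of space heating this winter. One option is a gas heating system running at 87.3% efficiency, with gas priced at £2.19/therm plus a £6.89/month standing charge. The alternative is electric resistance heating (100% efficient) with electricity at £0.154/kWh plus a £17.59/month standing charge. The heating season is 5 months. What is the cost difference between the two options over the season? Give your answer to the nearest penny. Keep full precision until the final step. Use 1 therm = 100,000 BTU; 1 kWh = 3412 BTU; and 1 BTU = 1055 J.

£564.70

Heat load = 26900 MJ = 26,900,000,000 J / 1055 = 25,497,630 BTU
Gas: input = 25,497,630 / 0.873 = 29,206,908 BTU = 292.1 therm → 292.1 × £2.19 = £639.63; + 5 × £6.89 standing = £674.08
Electric: 25,497,630 BTU / 3412 = 7,473 kWh → × £0.154 = £1,150.83; + 5 × £17.59 standing = £1,238.78
Difference = |£674.08 − £1,238.78| = £564.70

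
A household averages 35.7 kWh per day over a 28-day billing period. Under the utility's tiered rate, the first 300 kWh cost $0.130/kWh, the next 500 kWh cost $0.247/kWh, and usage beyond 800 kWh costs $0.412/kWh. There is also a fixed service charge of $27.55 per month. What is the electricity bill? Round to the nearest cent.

$272.29

Usage = 35.7 kWh/day × 28 days = 999.6 kWh
First 300 kWh × $0.130 = $39.00
Next 500 kWh × $0.247 = $123.50
Remaining 199.6 kWh × $0.412 = $82.24
Energy charge = $244.74; + service $27.55 = $272.29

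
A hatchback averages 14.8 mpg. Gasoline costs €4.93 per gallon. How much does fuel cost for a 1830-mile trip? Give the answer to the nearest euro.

Fuel = 1830 mi / 14.8 mpg = 123.6 gal
Cost = 123.6 gal × €4.93/gal = €609.59 ≈ €610

€610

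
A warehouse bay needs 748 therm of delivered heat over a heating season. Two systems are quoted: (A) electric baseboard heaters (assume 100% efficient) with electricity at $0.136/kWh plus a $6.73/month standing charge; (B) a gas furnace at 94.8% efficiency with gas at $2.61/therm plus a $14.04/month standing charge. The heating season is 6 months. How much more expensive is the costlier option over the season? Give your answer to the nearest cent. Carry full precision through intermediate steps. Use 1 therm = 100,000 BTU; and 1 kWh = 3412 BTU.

$878.25

Heat load = 748 therm × 100,000 = 74,800,000 BTU
Gas: input = 74,800,000 / 0.948 = 78,902,954 BTU = 789 therm → 789 × $2.61 = $2,059.37; + 6 × $14.04 standing = $2,143.61
Electric: 74,800,000 BTU / 3412 = 21,920 kWh → × $0.136 = $2,981.48; + 6 × $6.73 standing = $3,021.86
Difference = |$2,143.61 − $3,021.86| = $878.25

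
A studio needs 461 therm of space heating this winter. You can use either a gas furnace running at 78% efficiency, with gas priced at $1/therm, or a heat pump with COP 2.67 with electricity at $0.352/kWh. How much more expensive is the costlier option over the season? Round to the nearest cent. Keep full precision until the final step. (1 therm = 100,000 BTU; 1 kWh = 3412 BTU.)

Heat load = 461 therm × 100,000 = 46,100,000 BTU
Gas: input = 46,100,000 / 0.780 = 59,102,564 BTU = 591 therm → 591 × $1 = $591.03
Heat pump: 46,100,000 BTU / 3412 = 13,510 kWh heat; / 2.67 = 5,060 kWh in → × $0.352 = $1,781.24
Difference = |$591.03 − $1,781.24| = $1,190.22

$1190.22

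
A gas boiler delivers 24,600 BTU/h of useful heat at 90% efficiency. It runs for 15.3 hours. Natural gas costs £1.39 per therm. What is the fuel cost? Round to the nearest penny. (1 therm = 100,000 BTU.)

Heat delivered = 24,600 BTU/h × 15.3 h = 376,380 BTU
Gas input = 376,380 / 0.90 = 418,200 BTU
= 418,200 / 100,000 = 4.182 therm
Cost = 4.182 × £1.39/therm = £5.81

£5.81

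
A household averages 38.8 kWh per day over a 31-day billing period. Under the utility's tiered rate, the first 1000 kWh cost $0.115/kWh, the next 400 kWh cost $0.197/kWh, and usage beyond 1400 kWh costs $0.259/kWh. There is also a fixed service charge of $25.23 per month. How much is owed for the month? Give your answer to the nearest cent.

Usage = 38.8 kWh/day × 31 days = 1202.8 kWh
First 1000 kWh × $0.115 = $115.00
Next 202.8 kWh × $0.197 = $39.95
Remaining tier: 0 kWh (not reached)
Energy charge = $154.95; + service $25.23 = $180.18

$180.18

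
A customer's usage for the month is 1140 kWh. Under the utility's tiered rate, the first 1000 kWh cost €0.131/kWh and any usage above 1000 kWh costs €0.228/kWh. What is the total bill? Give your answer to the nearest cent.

First 1000 kWh × €0.131 = €131.00
Remaining 140 kWh × €0.228 = €31.92
Total = €162.92

€162.92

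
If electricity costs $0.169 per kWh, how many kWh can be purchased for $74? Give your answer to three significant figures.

438 kWh

$74 / $0.169 per kWh = 437.9 kWh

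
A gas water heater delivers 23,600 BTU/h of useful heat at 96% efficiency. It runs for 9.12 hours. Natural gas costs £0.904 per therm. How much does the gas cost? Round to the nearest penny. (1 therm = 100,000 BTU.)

Heat delivered = 23,600 BTU/h × 9.12 h = 215,232 BTU
Gas input = 215,232 / 0.96 = 224,200 BTU
= 224,200 / 100,000 = 2.242 therm
Cost = 2.242 × £0.904/therm = £2.03

£2.03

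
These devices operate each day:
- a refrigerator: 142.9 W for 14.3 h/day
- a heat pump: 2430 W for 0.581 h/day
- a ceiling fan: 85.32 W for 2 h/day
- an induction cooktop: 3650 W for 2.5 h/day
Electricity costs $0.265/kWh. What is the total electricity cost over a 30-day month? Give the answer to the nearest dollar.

refrigerator: 142.9 W × 14.3 h × 30 d = 61,304 Wh = 61.3 kWh
heat pump: 2430 W × 0.581 h × 30 d = 42,355 Wh = 42.35 kWh
ceiling fan: 85.32 W × 2 h × 30 d = 5,119 Wh = 5.119 kWh
induction cooktop: 3650 W × 2.5 h × 30 d = 273,750 Wh = 273.8 kWh
Total energy = 61.3 + 42.35 + 5.119 + 273.8 = 382.5 kWh
Cost = 382.5 kWh × $0.265 = $101.37 ≈ $101

$101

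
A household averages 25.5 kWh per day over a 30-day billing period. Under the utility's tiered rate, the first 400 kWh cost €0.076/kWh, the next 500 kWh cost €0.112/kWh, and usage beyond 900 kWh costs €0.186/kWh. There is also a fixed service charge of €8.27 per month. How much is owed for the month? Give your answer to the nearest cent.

€79.55

Usage = 25.5 kWh/day × 30 days = 765 kWh
First 400 kWh × €0.076 = €30.40
Next 365 kWh × €0.112 = €40.88
Remaining tier: 0 kWh (not reached)
Energy charge = €71.28; + service €8.27 = €79.55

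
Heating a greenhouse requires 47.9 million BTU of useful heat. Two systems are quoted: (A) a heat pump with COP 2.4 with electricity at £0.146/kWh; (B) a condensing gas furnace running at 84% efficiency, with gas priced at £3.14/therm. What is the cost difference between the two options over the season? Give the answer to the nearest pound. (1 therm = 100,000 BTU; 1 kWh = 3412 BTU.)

Heat load = 47.9 × 10⁶ BTU = 47,900,000 BTU
Gas: input = 47,900,000 / 0.84 = 57,023,810 BTU = 570.2 therm → 570.2 × £3.14 = £1,790.55
Heat pump: 47,900,000 BTU / 3412 = 14,040 kWh heat; / 2.4 = 5,849 kWh in → × £0.146 = £854.02
Difference = |£1,790.55 − £854.02| = £936.53 ≈ £937

£937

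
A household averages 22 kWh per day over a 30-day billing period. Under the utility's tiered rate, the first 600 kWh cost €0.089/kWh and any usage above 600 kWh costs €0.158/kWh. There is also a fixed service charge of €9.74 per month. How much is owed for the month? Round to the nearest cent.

€72.62

Usage = 22 kWh/day × 30 days = 660 kWh
First 600 kWh × €0.089 = €53.40
Remaining 60 kWh × €0.158 = €9.48
Energy charge = €62.88; + service €9.74 = €72.62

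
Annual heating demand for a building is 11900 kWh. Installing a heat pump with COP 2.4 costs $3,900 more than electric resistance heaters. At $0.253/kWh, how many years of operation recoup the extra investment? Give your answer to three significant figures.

2.22 years

Resistance: 11900 kWh × $0.253 = $3,010.70/yr
Heat pump: 11900 / 2.4 = 4958 kWh in → × $0.253 = $1,254.46/yr
Annual savings = $1,756.24
Payback = $3,900 / $1,756.24 = 2.22 years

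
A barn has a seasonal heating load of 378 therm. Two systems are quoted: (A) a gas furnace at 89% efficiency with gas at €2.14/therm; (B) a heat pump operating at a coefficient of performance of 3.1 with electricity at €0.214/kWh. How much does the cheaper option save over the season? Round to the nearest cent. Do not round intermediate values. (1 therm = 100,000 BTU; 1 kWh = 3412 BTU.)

Heat load = 378 therm × 100,000 = 37,800,000 BTU
Gas: input = 37,800,000 / 0.89 = 42,471,910 BTU = 424.7 therm → 424.7 × €2.14 = €908.90
Heat pump: 37,800,000 BTU / 3412 = 11,080 kWh heat; / 3.1 = 3,574 kWh in → × €0.214 = €764.78
Difference = |€908.90 − €764.78| = €144.12

€144.12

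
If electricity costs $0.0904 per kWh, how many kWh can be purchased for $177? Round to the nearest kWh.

$177 / $0.0904 per kWh = 1,958 kWh

1958 kWh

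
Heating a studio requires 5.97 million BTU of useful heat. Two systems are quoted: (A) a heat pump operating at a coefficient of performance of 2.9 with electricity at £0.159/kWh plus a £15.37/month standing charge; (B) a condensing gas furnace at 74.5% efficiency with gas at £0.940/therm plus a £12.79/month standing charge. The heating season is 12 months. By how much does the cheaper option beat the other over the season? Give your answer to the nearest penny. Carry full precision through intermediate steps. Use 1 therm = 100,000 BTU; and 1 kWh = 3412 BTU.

Heat load = 5.97 × 10⁶ BTU = 5,970,000 BTU
Gas: input = 5,970,000 / 0.745 = 8,013,423 BTU = 80.13 therm → 80.13 × £0.940 = £75.33; + 12 × £12.79 standing = £228.81
Heat pump: 5,970,000 BTU / 3412 = 1,750 kWh heat; / 2.9 = 603.3 kWh in → × £0.159 = £95.93; + 12 × £15.37 standing = £280.37
Difference = |£228.81 − £280.37| = £51.57

£51.57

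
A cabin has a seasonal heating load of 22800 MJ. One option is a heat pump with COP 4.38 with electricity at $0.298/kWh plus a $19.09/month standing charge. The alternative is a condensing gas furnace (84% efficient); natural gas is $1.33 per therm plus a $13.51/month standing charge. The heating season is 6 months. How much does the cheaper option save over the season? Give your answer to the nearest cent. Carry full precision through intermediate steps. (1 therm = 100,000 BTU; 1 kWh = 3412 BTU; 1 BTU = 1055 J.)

Heat load = 22800 MJ = 22,800,000,000 J / 1055 = 21,611,374 BTU
Gas: input = 21,611,374 / 0.84 = 25,727,827 BTU = 257.3 therm → 257.3 × $1.33 = $342.18; + 6 × $13.51 standing = $423.24
Heat pump: 21,611,374 BTU / 3412 = 6,334 kWh heat; / 4.38 = 1,446 kWh in → × $0.298 = $430.94; + 6 × $19.09 standing = $545.48
Difference = |$423.24 − $545.48| = $122.24

$122.24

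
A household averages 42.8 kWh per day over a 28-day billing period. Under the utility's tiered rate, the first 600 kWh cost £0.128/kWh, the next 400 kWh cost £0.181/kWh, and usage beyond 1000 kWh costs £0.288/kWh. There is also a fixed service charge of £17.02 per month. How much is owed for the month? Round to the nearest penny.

£223.36

Usage = 42.8 kWh/day × 28 days = 1198.4 kWh
First 600 kWh × £0.128 = £76.80
Next 400 kWh × £0.181 = £72.40
Remaining 198.4 kWh × £0.288 = £57.14
Energy charge = £206.34; + service £17.02 = £223.36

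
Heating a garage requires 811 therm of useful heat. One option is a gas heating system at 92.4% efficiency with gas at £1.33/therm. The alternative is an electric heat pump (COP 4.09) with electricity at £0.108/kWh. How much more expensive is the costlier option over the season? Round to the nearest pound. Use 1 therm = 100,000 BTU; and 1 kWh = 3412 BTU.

£540

Heat load = 811 therm × 100,000 = 81,100,000 BTU
Gas: input = 81,100,000 / 0.924 = 87,770,563 BTU = 877.7 therm → 877.7 × £1.33 = £1,167.35
Heat pump: 81,100,000 BTU / 3412 = 23,770 kWh heat; / 4.09 = 5,812 kWh in → × £0.108 = £627.64
Difference = |£1,167.35 − £627.64| = £539.71 ≈ £540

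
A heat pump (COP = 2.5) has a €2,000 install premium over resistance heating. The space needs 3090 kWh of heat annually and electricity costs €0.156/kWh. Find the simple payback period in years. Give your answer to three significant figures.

Resistance: 3090 kWh × €0.156 = €482.04/yr
Heat pump: 3090 / 2.5 = 1236 kWh in → × €0.156 = €192.82/yr
Annual savings = €289.22
Payback = €2,000 / €289.22 = 6.92 years

6.92 years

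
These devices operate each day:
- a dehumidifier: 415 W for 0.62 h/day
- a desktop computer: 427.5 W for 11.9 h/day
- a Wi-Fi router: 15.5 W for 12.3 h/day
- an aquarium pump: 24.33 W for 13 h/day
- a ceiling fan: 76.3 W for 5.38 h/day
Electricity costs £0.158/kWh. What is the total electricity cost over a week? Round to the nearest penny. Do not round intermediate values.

£6.93

dehumidifier: 415 W × 0.62 h × 7 d = 1,801 Wh = 1.801 kWh
desktop computer: 427.5 W × 11.9 h × 7 d = 35,611 Wh = 35.61 kWh
Wi-Fi router: 15.5 W × 12.3 h × 7 d = 1,335 Wh = 1.335 kWh
aquarium pump: 24.33 W × 13 h × 7 d = 2,214 Wh = 2.214 kWh
ceiling fan: 76.3 W × 5.38 h × 7 d = 2,873 Wh = 2.873 kWh
Total energy = 1.801 + 35.61 + 1.335 + 2.214 + 2.873 = 43.83 kWh
Cost = 43.83 kWh × £0.158 = £6.93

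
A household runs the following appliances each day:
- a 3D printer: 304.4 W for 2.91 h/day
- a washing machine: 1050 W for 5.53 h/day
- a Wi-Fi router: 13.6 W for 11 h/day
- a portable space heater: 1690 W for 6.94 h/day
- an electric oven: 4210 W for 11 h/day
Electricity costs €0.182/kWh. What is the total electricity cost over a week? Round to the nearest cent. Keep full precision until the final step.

3D printer: 304.4 W × 2.91 h × 7 d = 6,201 Wh = 6.201 kWh
washing machine: 1050 W × 5.53 h × 7 d = 40,646 Wh = 40.65 kWh
Wi-Fi router: 13.6 W × 11 h × 7 d = 1,047 Wh = 1.047 kWh
portable space heater: 1690 W × 6.94 h × 7 d = 82,100 Wh = 82.1 kWh
electric oven: 4210 W × 11 h × 7 d = 324,170 Wh = 324.2 kWh
Total energy = 6.201 + 40.65 + 1.047 + 82.1 + 324.2 = 454.2 kWh
Cost = 454.2 kWh × €0.182 = €82.66

€82.66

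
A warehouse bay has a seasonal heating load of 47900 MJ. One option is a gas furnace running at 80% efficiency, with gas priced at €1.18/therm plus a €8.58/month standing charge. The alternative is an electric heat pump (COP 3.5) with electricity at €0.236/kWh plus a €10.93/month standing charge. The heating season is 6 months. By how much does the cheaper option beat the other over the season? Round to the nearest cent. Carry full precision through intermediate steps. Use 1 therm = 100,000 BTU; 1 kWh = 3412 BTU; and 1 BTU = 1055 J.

Heat load = 47900 MJ = 47,900,000,000 J / 1055 = 45,402,844 BTU
Gas: input = 45,402,844 / 0.80 = 56,753,555 BTU = 567.5 therm → 567.5 × €1.18 = €669.69; + 6 × €8.58 standing = €721.17
Heat pump: 45,402,844 BTU / 3412 = 13,310 kWh heat; / 3.5 = 3,802 kWh in → × €0.236 = €897.26; + 6 × €10.93 standing = €962.84
Difference = |€721.17 − €962.84| = €241.67

€241.67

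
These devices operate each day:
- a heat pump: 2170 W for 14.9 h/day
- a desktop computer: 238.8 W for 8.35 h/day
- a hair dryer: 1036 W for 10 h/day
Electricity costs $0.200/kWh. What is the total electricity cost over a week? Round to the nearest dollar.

heat pump: 2170 W × 14.9 h × 7 d = 226,331 Wh = 226.3 kWh
desktop computer: 238.8 W × 8.35 h × 7 d = 13,958 Wh = 13.96 kWh
hair dryer: 1036 W × 10 h × 7 d = 72,520 Wh = 72.52 kWh
Total energy = 226.3 + 13.96 + 72.52 = 312.8 kWh
Cost = 312.8 kWh × $0.200 = $62.56 ≈ $63

$63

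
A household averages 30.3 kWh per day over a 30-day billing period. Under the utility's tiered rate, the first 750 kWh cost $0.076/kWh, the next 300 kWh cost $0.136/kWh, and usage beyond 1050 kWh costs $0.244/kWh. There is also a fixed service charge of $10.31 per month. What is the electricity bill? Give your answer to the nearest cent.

$88.93

Usage = 30.3 kWh/day × 30 days = 909 kWh
First 750 kWh × $0.076 = $57.00
Next 159 kWh × $0.136 = $21.62
Remaining tier: 0 kWh (not reached)
Energy charge = $78.62; + service $10.31 = $88.93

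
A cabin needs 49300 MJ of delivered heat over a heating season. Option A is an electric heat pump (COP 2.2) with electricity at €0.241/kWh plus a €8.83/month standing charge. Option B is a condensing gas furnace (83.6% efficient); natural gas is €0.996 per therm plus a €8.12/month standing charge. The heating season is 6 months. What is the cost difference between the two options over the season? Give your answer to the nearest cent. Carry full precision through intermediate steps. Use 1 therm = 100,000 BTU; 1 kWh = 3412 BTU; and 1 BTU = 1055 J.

Heat load = 49300 MJ = 49,300,000,000 J / 1055 = 46,729,858 BTU
Gas: input = 46,729,858 / 0.836 = 55,896,959 BTU = 559 therm → 559 × €0.996 = €556.73; + 6 × €8.12 standing = €605.45
Heat pump: 46,729,858 BTU / 3412 = 13,700 kWh heat; / 2.2 = 6,225 kWh in → × €0.241 = €1,500.31; + 6 × €8.83 standing = €1,553.29
Difference = |€605.45 − €1,553.29| = €947.83

€947.83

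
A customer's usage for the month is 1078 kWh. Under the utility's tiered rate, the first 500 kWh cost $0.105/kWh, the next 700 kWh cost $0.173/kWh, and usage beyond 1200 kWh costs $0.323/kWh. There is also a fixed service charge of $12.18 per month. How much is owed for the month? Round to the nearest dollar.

First 500 kWh × $0.105 = $52.50
Next 578 kWh × $0.173 = $99.99
Remaining tier: 0 kWh (not reached)
Energy charge = $152.49; + service $12.18 = $164.67 ≈ $165

$165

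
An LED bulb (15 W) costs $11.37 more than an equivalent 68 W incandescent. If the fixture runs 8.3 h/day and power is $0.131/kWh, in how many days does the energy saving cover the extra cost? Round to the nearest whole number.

Power saved = 68 − 15 = 53 W
Daily energy saved = 53 W × 8.3 h = 439.9 Wh = 0.4399 kWh
Daily savings = 0.4399 × $0.131 = $0.0576
Payback = $11.37 / $0.0576 per day = 197.3 days

197 days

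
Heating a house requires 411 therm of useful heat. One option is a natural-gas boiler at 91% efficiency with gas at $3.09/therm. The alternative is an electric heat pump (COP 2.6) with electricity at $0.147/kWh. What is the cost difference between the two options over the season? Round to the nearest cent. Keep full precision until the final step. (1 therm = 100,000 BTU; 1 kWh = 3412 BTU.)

Heat load = 411 therm × 100,000 = 41,100,000 BTU
Gas: input = 41,100,000 / 0.91 = 45,164,835 BTU = 451.6 therm → 451.6 × $3.09 = $1,395.59
Heat pump: 41,100,000 BTU / 3412 = 12,050 kWh heat; / 2.6 = 4,633 kWh in → × $0.147 = $681.05
Difference = |$1,395.59 − $681.05| = $714.55

$714.55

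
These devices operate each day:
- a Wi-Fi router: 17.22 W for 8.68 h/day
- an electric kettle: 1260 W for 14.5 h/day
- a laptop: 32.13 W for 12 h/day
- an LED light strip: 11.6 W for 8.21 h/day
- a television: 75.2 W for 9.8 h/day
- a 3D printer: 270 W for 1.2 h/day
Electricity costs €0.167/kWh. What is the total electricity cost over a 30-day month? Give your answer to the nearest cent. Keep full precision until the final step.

Wi-Fi router: 17.22 W × 8.68 h × 30 d = 4,484 Wh = 4.484 kWh
electric kettle: 1260 W × 14.5 h × 30 d = 548,100 Wh = 548.1 kWh
laptop: 32.13 W × 12 h × 30 d = 11,567 Wh = 11.57 kWh
LED light strip: 11.6 W × 8.21 h × 30 d = 2,857 Wh = 2.857 kWh
television: 75.2 W × 9.8 h × 30 d = 22,109 Wh = 22.11 kWh
3D printer: 270 W × 1.2 h × 30 d = 9,720 Wh = 9.72 kWh
Total energy = 4.484 + 548.1 + 11.57 + 2.857 + 22.11 + 9.72 = 598.8 kWh
Cost = 598.8 kWh × €0.167 = €100.01

€100.01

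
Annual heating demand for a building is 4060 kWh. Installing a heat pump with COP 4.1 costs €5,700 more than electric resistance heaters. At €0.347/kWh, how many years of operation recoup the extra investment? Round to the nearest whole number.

Resistance: 4060 kWh × €0.347 = €1,408.82/yr
Heat pump: 4060 / 4.1 = 990.2 kWh in → × €0.347 = €343.61/yr
Annual savings = €1,065.21
Payback = €5,700 / €1,065.21 = 5.35 years

5 years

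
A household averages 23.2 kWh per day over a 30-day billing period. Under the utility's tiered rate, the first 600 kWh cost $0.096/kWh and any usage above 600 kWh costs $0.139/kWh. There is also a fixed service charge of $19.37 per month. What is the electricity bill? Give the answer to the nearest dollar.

Usage = 23.2 kWh/day × 30 days = 696 kWh
First 600 kWh × $0.096 = $57.60
Remaining 96 kWh × $0.139 = $13.34
Energy charge = $70.94; + service $19.37 = $90.31 ≈ $90

$90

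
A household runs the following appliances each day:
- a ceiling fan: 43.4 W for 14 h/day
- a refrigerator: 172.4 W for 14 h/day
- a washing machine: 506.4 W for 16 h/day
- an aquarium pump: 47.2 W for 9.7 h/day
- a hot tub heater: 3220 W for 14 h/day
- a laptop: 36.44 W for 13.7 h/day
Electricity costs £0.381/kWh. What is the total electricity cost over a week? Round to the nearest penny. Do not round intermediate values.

£152.45

ceiling fan: 43.4 W × 14 h × 7 d = 4,253 Wh = 4.253 kWh
refrigerator: 172.4 W × 14 h × 7 d = 16,895 Wh = 16.9 kWh
washing machine: 506.4 W × 16 h × 7 d = 56,717 Wh = 56.72 kWh
aquarium pump: 47.2 W × 9.7 h × 7 d = 3,205 Wh = 3.205 kWh
hot tub heater: 3220 W × 14 h × 7 d = 315,560 Wh = 315.6 kWh
laptop: 36.44 W × 13.7 h × 7 d = 3,495 Wh = 3.495 kWh
Total energy = 4.253 + 16.9 + 56.72 + 3.205 + 315.6 + 3.495 = 400.1 kWh
Cost = 400.1 kWh × £0.381 = £152.45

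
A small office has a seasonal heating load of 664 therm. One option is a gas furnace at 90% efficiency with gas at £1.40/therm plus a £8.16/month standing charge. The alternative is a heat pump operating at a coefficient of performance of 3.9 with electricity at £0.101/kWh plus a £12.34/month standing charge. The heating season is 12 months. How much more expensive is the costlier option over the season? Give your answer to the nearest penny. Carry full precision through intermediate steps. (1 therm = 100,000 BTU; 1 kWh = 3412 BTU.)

£478.75

Heat load = 664 therm × 100,000 = 66,400,000 BTU
Gas: input = 66,400,000 / 0.90 = 73,777,778 BTU = 737.8 therm → 737.8 × £1.40 = £1,032.89; + 12 × £8.16 standing = £1,130.81
Heat pump: 66,400,000 BTU / 3412 = 19,460 kWh heat; / 3.9 = 4,990 kWh in → × £0.101 = £503.98; + 12 × £12.34 standing = £652.06
Difference = |£1,130.81 − £652.06| = £478.75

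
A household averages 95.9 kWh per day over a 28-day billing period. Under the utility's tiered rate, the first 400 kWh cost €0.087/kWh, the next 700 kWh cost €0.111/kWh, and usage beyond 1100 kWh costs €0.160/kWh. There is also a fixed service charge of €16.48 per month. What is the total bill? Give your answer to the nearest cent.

Usage = 95.9 kWh/day × 28 days = 2685.2 kWh
First 400 kWh × €0.087 = €34.80
Next 700 kWh × €0.111 = €77.70
Remaining 1585.2 kWh × €0.160 = €253.63
Energy charge = €366.13; + service €16.48 = €382.61

€382.61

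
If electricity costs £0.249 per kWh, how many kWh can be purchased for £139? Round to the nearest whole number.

£139 / £0.249 per kWh = 558.2 kWh

558 kWh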